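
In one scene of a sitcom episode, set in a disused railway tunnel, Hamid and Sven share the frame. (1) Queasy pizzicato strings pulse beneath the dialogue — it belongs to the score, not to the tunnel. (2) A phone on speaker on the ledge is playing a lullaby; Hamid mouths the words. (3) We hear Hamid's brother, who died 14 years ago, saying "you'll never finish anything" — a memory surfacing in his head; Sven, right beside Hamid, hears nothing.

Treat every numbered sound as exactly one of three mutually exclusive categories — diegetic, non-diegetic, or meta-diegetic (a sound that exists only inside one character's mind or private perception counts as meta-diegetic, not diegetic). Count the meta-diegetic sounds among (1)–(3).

1

Sound (1): score with no on-screen or off-screen source; it exists for the audience alone, so non-diegetic.
(2) is diegetic: source music from a phone on speaker, which exists in the story world.
(3) is meta-diegetic: the voice is a memory playing only inside Hamid's mind; Sven can't hear it.
Meta-diegetic: (3) — that's 1.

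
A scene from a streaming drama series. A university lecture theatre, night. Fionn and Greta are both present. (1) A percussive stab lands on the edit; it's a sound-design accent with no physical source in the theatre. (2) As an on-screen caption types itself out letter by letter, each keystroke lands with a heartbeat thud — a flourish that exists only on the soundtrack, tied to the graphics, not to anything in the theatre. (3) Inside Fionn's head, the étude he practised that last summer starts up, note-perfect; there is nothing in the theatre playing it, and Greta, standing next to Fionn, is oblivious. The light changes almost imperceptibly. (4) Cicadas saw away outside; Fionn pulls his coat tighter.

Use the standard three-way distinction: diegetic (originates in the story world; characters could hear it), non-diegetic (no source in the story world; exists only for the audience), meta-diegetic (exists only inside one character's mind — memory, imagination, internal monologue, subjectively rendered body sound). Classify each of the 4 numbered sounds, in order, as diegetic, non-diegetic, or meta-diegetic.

Sound (1): an editorial stinger — it belongs to the cut, not the story world, so non-diegetic.
(2) it accompanies on-screen graphics, not anything inside the story world → non-diegetic.
(3) remembered music, private to Fionn — Greta is oblivious because it isn't in the room → meta-diegetic.
Sound (4): it's the actual ambient sound of the location, so diegetic.

non-diegetic, non-diegetic, meta-diegetic, diegetic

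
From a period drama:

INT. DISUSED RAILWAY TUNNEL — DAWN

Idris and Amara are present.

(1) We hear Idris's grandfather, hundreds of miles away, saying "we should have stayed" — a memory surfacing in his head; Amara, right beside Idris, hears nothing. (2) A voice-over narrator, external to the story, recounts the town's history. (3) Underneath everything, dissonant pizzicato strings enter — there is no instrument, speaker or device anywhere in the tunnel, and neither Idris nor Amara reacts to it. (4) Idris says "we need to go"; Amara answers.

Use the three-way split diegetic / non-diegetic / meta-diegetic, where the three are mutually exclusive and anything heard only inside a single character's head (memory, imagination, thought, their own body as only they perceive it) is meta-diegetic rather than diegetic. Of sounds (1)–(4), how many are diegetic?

1

Sound (1): a remembered line, private to Idris — not present in the room, not audible to Amara, so meta-diegetic.
Sound (2): commentary laid over the scene from outside the fiction, so non-diegetic.
Sound (3): score with no on-screen or off-screen source; it exists for the audience alone, so non-diegetic.
(4) is diegetic: Idris is a character speaking aloud in the scene.
So 1 of the 4 is diegetic: (4).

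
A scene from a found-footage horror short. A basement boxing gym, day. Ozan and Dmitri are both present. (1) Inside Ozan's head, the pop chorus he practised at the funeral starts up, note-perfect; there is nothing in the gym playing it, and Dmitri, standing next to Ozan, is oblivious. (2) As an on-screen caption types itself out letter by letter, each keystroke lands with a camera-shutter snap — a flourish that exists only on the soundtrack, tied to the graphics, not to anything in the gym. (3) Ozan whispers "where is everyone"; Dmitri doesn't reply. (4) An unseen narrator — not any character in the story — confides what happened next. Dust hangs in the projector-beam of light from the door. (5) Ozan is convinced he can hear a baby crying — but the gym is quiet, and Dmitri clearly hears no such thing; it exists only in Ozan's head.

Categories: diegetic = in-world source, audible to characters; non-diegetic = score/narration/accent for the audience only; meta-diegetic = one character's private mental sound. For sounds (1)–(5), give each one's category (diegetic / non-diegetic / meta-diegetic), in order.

(1) is meta-diegetic: the music is a memory playing inside Ozan's mind alone; no real-world source, Dmitri can't hear it.
Sound (2): the caption isn't part of the story world, so neither is the sound tied to it, so non-diegetic.
(3) is diegetic: on-screen dialogue — Ozan speaks and Dmitri is there to hear.
Sound (4): commentary laid over the scene from outside the fiction, so non-diegetic.
(5) subjective to Ozan: the gym is silent and Dmitri hears nothing → meta-diegetic.

meta-diegetic, non-diegetic, diegetic, non-diegetic, meta-diegetic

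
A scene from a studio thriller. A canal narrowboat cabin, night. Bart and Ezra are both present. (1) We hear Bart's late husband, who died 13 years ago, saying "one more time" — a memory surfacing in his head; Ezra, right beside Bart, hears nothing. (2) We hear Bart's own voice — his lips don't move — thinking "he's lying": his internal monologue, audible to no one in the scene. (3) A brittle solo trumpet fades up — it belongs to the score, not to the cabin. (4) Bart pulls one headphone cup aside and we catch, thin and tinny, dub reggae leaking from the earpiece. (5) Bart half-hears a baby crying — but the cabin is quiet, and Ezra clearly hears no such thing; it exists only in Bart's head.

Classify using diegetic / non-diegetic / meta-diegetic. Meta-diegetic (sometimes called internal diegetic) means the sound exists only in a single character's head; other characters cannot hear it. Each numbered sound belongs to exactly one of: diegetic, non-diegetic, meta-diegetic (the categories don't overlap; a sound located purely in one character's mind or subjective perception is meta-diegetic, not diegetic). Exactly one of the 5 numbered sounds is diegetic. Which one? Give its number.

4

(1) it's Bart's recollection rendered as sound; the other character can't hear it → meta-diegetic.
(2) it's Bart's unspoken thought, heard only by the audience via his subjectivity → meta-diegetic.
(3) is non-diegetic: it has no source in the story world and no character can hear it — it's underscore.
(4) the headphones are an on-screen source → diegetic.
Sound (5): subjective to Bart: the cabin is silent and Ezra hears nothing, so meta-diegetic.
Only (4) is diegetic.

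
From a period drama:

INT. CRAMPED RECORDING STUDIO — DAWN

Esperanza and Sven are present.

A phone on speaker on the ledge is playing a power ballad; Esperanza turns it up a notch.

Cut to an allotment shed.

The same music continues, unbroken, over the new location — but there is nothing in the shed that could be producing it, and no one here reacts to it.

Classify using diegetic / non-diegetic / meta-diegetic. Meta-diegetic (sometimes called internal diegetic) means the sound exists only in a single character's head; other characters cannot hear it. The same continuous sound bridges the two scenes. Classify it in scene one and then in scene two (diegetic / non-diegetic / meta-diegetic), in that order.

diegetic, non-diegetic

Scene one: a phone on speaker is an on-screen source and Esperanza reacts to it → diegetic.
Scene two: there is no source in the shed and no one hears it — it's now underscore → non-diegetic.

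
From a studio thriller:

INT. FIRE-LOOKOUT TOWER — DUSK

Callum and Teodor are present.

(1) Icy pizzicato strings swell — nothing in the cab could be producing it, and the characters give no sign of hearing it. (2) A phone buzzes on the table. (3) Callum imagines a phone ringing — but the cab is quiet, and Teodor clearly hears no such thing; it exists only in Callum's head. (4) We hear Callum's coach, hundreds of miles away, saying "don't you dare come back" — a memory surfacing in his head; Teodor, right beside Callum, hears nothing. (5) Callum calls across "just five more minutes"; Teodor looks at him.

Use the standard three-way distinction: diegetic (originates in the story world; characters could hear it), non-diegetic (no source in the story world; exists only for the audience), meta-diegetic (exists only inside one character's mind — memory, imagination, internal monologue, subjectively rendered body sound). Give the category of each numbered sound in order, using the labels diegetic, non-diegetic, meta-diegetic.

(1) is non-diegetic: nothing in the cab produces it and the characters don't hear it — pure soundtrack.
Sound (2): a phone is a real object/event in the scene's world, so diegetic.
Sound (3): Callum alone 'hears' it — an imagined sound, not present in the space, so meta-diegetic.
(4) is meta-diegetic: the voice is a memory playing only inside Callum's mind; Teodor can't hear it.
Sound (5): on-screen dialogue — Callum speaks and Teodor is there to hear, so diegetic.

non-diegetic, diegetic, meta-diegetic, meta-diegetic, diegetic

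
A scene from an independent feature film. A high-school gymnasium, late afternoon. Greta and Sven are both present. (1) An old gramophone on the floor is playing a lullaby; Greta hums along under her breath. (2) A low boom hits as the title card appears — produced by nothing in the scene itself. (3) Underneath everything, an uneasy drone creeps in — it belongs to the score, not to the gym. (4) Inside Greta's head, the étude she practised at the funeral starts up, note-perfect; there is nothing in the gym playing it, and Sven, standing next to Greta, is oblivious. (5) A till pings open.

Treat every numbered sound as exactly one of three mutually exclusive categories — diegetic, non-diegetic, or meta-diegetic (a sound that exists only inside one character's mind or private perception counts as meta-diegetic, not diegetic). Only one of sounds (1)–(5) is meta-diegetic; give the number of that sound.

Sound (1): source music from an old gramophone, which exists in the story world, so diegetic.
Sound (2): it's a sound-design accent with no in-world source; no one in the scene can hear it, so non-diegetic.
(3) is non-diegetic: it has no source in the story world and no character can hear it — it's underscore.
(4) remembered music, private to Greta — Sven is oblivious because it isn't in the room → meta-diegetic.
Sound (5): the sound comes from a till physically present in the location, so diegetic.
Only (4) is meta-diegetic.

4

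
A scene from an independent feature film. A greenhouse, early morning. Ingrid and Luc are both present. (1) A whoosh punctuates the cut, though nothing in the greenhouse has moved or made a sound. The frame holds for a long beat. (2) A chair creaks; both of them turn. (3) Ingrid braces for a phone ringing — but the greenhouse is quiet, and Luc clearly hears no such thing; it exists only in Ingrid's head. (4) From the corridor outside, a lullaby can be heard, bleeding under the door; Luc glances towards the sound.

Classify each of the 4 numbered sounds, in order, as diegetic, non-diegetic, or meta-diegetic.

non-diegetic, diegetic, meta-diegetic, diegetic

(1) it's a sound-design accent with no in-world source; no one in the scene can hear it → non-diegetic.
Sound (2): a chair is a real object/event in the scene's world, so diegetic.
Sound (3): subjective to Ingrid: the greenhouse is silent and Luc hears nothing, so meta-diegetic.
Sound (4): it's coming from the corridor outside — a location within the story world — and Luc reacts, so diegetic.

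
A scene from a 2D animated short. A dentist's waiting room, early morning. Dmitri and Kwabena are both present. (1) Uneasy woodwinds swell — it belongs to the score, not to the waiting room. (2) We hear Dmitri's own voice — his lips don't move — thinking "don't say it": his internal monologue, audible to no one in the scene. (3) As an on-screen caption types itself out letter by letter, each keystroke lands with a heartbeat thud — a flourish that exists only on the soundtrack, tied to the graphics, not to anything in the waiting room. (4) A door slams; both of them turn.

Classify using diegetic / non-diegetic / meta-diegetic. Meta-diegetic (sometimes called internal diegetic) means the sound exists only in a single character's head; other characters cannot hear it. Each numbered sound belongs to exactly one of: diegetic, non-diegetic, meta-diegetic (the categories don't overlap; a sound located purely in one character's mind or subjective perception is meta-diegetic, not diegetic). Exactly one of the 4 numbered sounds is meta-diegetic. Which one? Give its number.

2

(1) is non-diegetic: score with no on-screen or off-screen source; it exists for the audience alone.
Sound (2): internal monologue — inside Dmitri's mind, not spoken into the scene, so meta-diegetic.
(3) is non-diegetic: sound married to a title/caption — outside the diegesis by definition.
Sound (4): the sound comes from a door physically present in the location, so diegetic.
Only (2) is meta-diegetic.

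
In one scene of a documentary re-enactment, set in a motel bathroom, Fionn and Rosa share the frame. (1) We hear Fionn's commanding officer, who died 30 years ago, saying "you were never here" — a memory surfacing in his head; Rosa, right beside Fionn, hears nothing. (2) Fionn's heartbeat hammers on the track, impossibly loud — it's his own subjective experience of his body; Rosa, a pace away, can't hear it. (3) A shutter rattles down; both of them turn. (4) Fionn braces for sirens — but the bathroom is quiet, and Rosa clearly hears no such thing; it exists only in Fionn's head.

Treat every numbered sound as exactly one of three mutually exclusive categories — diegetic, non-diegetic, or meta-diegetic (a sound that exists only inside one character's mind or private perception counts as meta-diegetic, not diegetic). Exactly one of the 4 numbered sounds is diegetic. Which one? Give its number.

(1) it's Fionn's recollection rendered as sound; the other character can't hear it → meta-diegetic.
(2) a subjective body sound — Fionn's private perception, inaudible to Rosa → meta-diegetic.
(3) a shutter is a real object/event in the scene's world → diegetic.
Sound (4): Fionn alone 'hears' it — an imagined sound, not present in the space, so meta-diegetic.
Only (3) is diegetic.

3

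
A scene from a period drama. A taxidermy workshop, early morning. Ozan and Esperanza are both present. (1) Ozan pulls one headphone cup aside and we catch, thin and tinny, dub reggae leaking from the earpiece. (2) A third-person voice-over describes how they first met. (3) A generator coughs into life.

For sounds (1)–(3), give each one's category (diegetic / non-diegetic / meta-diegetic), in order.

diegetic, non-diegetic, diegetic

(1) is diegetic: the earpiece is a real device on Ozan's head — source music.
Sound (2): external voice-over — not a character, not heard by anyone in the scene, so non-diegetic.
(3) an in-world source (a generator); characters could hear it → diegetic.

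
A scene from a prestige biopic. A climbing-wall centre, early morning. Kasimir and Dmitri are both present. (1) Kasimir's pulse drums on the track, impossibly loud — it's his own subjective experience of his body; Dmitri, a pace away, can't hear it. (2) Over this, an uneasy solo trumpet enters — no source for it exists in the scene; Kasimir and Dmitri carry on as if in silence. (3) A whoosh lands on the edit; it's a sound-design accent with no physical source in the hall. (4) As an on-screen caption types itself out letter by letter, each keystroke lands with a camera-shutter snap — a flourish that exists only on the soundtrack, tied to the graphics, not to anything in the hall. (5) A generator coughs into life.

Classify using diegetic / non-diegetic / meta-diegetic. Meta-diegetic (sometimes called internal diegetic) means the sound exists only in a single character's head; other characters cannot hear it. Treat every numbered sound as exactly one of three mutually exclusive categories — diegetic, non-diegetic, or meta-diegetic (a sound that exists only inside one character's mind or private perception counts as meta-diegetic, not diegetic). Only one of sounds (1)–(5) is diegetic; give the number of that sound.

Sound (1): it's Kasimir's internal bodily sensation rendered as sound; only Kasimir 'hears' it, so meta-diegetic.
Sound (2): nothing in the hall produces it and the characters don't hear it — pure soundtrack, so non-diegetic.
(3) an editorial stinger — it belongs to the cut, not the story world → non-diegetic.
(4) sound married to a title/caption — outside the diegesis by definition → non-diegetic.
Sound (5): a generator is a real object/event in the scene's world, so diegetic.
Only (5) is diegetic.

5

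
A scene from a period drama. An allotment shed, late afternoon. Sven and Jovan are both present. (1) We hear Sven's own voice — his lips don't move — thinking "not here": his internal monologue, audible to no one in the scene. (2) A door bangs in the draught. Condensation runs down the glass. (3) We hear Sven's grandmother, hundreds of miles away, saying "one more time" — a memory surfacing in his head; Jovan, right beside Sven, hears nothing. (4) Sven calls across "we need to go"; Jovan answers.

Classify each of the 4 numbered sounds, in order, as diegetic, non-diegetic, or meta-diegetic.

meta-diegetic, diegetic, meta-diegetic, diegetic

(1) Sven's thought-voice: a private mental sound no other character can hear → meta-diegetic.
Sound (2): the sound comes from a door physically present in the location, so diegetic.
(3) it's Sven's recollection rendered as sound; the other character can't hear it → meta-diegetic.
(4) is diegetic: Sven is a character speaking aloud in the scene.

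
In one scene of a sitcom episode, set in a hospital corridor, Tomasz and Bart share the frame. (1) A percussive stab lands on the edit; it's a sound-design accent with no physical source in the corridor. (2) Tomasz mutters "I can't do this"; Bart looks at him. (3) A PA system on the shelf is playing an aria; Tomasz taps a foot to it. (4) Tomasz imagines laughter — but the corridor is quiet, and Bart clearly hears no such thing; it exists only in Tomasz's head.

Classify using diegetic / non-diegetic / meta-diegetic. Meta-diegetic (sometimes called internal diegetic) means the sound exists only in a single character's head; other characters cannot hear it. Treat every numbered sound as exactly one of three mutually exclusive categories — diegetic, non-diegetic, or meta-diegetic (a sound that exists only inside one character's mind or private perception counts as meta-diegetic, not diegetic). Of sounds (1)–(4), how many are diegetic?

2

(1) is non-diegetic: an editorial stinger — it belongs to the cut, not the story world.
(2) Tomasz is a character speaking aloud in the scene → diegetic.
Sound (3): source music from a PA system, which exists in the story world, so diegetic.
(4) subjective to Tomasz: the corridor is silent and Bart hears nothing → meta-diegetic.
Diegetic: (2), (3) — that's 2.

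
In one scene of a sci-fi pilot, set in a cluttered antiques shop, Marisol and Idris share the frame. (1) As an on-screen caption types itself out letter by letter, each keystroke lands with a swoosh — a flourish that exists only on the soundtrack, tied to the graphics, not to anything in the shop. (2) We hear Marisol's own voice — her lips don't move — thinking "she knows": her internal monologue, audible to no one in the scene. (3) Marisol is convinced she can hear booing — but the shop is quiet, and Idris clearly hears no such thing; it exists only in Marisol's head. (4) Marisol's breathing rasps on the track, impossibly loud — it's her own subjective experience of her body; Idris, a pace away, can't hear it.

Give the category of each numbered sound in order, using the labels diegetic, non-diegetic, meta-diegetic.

(1) is non-diegetic: the caption isn't part of the story world, so neither is the sound tied to it.
(2) internal monologue — inside Marisol's mind, not spoken into the scene → meta-diegetic.
(3) is meta-diegetic: subjective to Marisol: the shop is silent and Idris hears nothing.
(4) is meta-diegetic: point-of-audition from inside Marisol's body; not a sound in the room.

non-diegetic, meta-diegetic, meta-diegetic, meta-diegetic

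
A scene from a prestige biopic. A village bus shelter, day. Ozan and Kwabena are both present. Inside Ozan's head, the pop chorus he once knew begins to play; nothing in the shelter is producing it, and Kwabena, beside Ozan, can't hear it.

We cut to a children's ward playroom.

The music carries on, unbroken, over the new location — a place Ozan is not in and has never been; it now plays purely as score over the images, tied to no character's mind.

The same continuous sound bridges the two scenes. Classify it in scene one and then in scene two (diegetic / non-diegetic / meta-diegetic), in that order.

Scene one: the music exists only inside Ozan's mind; Kwabena can't hear it → meta-diegetic.
Scene two: it's detached from Ozan entirely and plays over unrelated images with no in-world source — conventional underscore → non-diegetic.

meta-diegetic, non-diegetic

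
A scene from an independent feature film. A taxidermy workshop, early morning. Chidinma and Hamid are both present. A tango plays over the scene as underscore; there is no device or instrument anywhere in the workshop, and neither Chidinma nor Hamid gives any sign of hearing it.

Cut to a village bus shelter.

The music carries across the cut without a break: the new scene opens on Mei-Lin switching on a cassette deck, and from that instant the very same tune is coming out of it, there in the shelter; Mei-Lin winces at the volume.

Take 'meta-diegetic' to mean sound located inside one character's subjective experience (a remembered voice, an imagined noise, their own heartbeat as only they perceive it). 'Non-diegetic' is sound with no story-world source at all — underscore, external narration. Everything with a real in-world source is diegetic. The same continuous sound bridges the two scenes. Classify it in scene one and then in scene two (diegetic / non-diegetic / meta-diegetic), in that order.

non-diegetic, diegetic

Scene one: there's no in-world source anywhere and no character hears it — underscore for the audience only → non-diegetic.
Scene two: once Mei-Lin turns on a cassette deck, the music has a real source in the story world and Mei-Lin reacts to it → diegetic.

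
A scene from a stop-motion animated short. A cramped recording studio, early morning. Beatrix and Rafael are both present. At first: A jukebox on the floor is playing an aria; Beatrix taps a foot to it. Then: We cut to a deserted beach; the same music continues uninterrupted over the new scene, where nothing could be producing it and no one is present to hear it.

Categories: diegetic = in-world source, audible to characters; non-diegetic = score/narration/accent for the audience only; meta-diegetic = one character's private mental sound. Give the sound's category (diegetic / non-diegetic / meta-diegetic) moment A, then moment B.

Moment A: a jukebox is a real in-scene source and Beatrix reacts to it → diegetic.
Moment B: there is no longer any in-world source and no one can hear it — it has become underscore → non-diegetic.

diegetic, non-diegetic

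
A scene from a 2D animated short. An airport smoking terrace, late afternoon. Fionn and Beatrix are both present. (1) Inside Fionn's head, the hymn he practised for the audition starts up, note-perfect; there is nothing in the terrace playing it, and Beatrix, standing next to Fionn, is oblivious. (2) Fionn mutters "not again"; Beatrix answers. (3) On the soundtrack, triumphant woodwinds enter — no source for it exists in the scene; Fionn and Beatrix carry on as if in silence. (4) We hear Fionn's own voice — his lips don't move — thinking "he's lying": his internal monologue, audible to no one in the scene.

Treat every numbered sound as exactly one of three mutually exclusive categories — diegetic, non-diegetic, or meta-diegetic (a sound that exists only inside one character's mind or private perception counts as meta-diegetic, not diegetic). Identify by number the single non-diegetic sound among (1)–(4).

3

Sound (1): remembered music, private to Fionn — Beatrix is oblivious because it isn't in the room, so meta-diegetic.
Sound (2): on-screen dialogue — Fionn speaks and Beatrix is there to hear, so diegetic.
(3) is non-diegetic: it has no source in the story world and no character can hear it — it's underscore.
Sound (4): Fionn's thought-voice: a private mental sound no other character can hear, so meta-diegetic.
Only (3) is non-diegetic.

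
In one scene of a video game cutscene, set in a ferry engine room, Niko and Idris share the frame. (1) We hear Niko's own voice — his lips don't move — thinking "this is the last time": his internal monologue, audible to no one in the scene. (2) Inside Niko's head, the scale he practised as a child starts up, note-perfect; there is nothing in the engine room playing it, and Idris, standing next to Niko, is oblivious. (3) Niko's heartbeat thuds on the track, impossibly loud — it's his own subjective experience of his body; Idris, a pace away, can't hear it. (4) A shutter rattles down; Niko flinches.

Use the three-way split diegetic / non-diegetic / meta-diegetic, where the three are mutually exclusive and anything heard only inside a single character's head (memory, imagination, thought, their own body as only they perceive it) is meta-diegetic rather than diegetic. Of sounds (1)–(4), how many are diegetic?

(1) Niko's thought-voice: a private mental sound no other character can hear → meta-diegetic.
(2) is meta-diegetic: the music is a memory playing inside Niko's mind alone; no real-world source, Idris can't hear it.
(3) a subjective body sound — Niko's private perception, inaudible to Idris → meta-diegetic.
Sound (4): a shutter is a real object/event in the scene's world, so diegetic.
So 1 of the 4 is diegetic: (4).

1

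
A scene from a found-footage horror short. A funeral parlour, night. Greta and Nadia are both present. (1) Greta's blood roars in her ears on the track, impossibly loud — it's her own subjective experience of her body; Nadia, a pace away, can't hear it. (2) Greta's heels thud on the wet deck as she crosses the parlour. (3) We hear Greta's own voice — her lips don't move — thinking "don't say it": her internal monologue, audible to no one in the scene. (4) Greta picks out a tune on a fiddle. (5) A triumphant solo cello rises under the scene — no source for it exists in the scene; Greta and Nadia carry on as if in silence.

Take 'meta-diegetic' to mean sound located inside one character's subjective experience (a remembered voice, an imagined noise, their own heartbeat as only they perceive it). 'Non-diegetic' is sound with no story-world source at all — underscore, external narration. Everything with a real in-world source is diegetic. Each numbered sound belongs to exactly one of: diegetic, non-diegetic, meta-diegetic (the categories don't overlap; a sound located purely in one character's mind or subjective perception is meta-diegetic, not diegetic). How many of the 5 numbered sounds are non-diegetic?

(1) is meta-diegetic: a subjective body sound — Greta's private perception, inaudible to Nadia.
(2) is diegetic: a character's body making contact with the set — an in-world sound.
(3) is meta-diegetic: internal monologue — inside Greta's mind, not spoken into the scene.
(4) is diegetic: Greta is producing the music live, in the story world.
(5) score with no on-screen or off-screen source; it exists for the audience alone → non-diegetic.
Non-diegetic: (5) — that's 1.

1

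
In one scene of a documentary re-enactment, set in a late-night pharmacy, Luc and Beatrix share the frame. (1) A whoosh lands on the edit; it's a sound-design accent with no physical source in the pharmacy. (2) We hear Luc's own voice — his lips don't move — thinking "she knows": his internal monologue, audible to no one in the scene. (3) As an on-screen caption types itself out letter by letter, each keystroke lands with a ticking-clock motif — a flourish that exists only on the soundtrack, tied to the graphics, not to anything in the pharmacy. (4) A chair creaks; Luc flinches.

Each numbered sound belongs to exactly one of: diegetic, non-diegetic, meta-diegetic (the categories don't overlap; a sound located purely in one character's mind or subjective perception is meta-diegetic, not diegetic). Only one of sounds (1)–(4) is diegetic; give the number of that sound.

4

(1) is non-diegetic: nothing in the scene produces it; it's an accent added for the audience.
(2) internal monologue — inside Luc's mind, not spoken into the scene → meta-diegetic.
(3) is non-diegetic: sound married to a title/caption — outside the diegesis by definition.
(4) is diegetic: a chair is a real object/event in the scene's world.
Only (4) is diegetic.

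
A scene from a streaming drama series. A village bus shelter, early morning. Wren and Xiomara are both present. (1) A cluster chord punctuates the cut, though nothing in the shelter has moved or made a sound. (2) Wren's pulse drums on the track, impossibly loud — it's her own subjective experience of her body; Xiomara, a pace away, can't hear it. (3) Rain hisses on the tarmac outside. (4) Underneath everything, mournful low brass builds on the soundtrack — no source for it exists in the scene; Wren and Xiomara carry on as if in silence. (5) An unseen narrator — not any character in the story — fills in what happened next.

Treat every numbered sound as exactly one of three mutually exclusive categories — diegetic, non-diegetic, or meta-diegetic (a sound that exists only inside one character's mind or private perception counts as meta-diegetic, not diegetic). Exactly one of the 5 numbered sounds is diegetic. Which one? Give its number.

(1) an editorial stinger — it belongs to the cut, not the story world → non-diegetic.
(2) is meta-diegetic: a subjective body sound — Wren's private perception, inaudible to Xiomara.
Sound (3): it's the actual ambient sound of the location, so diegetic.
(4) is non-diegetic: it has no source in the story world and no character can hear it — it's underscore.
Sound (5): external voice-over — not a character, not heard by anyone in the scene, so non-diegetic.
Only (3) is diegetic.

3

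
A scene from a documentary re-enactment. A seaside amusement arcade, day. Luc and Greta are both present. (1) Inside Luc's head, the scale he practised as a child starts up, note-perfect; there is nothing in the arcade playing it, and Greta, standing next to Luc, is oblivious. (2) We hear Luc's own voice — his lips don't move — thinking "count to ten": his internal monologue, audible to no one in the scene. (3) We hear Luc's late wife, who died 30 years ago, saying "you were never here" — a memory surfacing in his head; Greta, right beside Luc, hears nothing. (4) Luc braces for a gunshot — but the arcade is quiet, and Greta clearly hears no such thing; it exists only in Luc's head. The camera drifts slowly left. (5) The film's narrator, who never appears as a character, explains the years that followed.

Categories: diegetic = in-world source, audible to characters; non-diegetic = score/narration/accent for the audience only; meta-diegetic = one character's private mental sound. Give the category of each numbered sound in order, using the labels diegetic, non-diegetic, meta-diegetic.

meta-diegetic, meta-diegetic, meta-diegetic, meta-diegetic, non-diegetic

Sound (1): it lives in Luc's subjectivity, not in the arcade, so meta-diegetic.
Sound (2): internal monologue — inside Luc's mind, not spoken into the scene, so meta-diegetic.
Sound (3): the voice is a memory playing only inside Luc's mind; Greta can't hear it, so meta-diegetic.
(4) is meta-diegetic: Luc alone 'hears' it — an imagined sound, not present in the space.
(5) is non-diegetic: external voice-over — not a character, not heard by anyone in the scene.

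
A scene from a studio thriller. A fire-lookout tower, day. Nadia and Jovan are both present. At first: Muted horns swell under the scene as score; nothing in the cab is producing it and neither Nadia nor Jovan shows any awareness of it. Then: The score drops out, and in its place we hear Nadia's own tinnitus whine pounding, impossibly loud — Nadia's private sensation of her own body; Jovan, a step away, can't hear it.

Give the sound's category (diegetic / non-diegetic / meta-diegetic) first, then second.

First: underscore with no in-world source, inaudible to the characters → non-diegetic.
Second: the body sound is Nadia's subjective perception alone — Jovan can't hear it → meta-diegetic.

non-diegetic, meta-diegetic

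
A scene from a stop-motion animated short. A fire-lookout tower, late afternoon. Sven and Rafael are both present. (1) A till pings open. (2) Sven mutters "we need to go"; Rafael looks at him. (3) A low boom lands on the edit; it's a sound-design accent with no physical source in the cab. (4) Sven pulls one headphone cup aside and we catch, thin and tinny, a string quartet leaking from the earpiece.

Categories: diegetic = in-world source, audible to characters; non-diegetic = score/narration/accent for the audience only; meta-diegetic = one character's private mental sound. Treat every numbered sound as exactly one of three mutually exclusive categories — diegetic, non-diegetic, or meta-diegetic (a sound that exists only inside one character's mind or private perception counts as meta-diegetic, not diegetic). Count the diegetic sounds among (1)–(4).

3

Sound (1): an in-world source (a till); characters could hear it, so diegetic.
Sound (2): on-screen dialogue — Sven speaks and Rafael is there to hear, so diegetic.
(3) is non-diegetic: an editorial stinger — it belongs to the cut, not the story world.
(4) is diegetic: the headphones are an on-screen source.
Diegetic: (1), (2), (4) — that's 3.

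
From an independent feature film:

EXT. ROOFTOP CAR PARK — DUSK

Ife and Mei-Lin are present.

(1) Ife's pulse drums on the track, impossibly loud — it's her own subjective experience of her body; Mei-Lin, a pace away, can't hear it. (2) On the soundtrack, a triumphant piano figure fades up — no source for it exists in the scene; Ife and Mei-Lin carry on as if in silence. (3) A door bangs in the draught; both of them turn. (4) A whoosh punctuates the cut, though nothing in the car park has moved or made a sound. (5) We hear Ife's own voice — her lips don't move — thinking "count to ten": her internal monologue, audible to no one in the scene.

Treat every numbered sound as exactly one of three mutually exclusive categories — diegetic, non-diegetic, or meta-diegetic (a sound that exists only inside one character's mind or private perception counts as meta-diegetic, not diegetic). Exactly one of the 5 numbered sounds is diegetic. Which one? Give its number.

(1) is meta-diegetic: point-of-audition from inside Ife's body; not a sound in the room.
(2) is non-diegetic: score with no on-screen or off-screen source; it exists for the audience alone.
(3) an in-world source (a door); characters could hear it → diegetic.
(4) it's a sound-design accent with no in-world source; no one in the scene can hear it → non-diegetic.
(5) it's Ife's unspoken thought, heard only by the audience via her subjectivity → meta-diegetic.
Only (3) is diegetic.

3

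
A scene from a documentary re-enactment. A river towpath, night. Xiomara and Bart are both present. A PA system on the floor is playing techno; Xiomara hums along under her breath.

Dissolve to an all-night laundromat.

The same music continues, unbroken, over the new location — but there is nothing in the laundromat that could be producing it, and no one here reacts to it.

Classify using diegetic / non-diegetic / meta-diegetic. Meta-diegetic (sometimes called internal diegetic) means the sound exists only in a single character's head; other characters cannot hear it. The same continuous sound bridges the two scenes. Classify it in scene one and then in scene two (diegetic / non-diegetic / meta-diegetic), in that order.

Scene one: a PA system is an on-screen source and Xiomara reacts to it → diegetic.
Scene two: there is no source in the laundromat and no one hears it — it's now underscore → non-diegetic.

diegetic, non-diegetic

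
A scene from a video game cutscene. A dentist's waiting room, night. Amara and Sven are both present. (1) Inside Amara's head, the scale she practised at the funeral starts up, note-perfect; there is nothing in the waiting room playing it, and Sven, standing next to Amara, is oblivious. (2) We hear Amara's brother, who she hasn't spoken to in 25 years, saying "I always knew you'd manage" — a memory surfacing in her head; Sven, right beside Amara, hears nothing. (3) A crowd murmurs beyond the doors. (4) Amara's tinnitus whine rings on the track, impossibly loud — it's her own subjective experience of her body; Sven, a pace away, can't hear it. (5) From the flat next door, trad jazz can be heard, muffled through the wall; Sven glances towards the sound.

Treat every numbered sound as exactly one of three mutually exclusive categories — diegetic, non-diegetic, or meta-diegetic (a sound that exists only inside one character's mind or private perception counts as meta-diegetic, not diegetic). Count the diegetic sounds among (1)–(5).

2

Sound (1): remembered music, private to Amara — Sven is oblivious because it isn't in the room, so meta-diegetic.
(2) is meta-diegetic: the voice is a memory playing only inside Amara's mind; Sven can't hear it.
Sound (3): a crowd is part of the location's real environment, so diegetic.
(4) is meta-diegetic: it's Amara's internal bodily sensation rendered as sound; only Amara 'hears' it.
(5) off-screen diegetic: the source is out of frame but still in the story's space → diegetic.
Diegetic: (3), (5) — that's 2.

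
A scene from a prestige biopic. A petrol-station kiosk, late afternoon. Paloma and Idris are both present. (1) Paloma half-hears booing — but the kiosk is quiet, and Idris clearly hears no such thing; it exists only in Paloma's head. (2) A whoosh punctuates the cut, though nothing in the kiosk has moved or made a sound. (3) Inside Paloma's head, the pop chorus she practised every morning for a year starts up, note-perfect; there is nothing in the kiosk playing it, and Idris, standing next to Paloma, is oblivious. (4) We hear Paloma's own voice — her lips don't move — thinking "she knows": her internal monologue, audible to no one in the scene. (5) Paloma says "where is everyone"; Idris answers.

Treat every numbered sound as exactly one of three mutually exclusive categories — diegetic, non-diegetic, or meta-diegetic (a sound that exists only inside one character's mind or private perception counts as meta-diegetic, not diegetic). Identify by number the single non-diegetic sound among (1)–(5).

(1) is meta-diegetic: Paloma alone 'hears' it — an imagined sound, not present in the space.
Sound (2): nothing in the scene produces it; it's an accent added for the audience, so non-diegetic.
(3) the music is a memory playing inside Paloma's mind alone; no real-world source, Idris can't hear it → meta-diegetic.
(4) is meta-diegetic: Paloma's thought-voice: a private mental sound no other character can hear.
Sound (5): Paloma is a character speaking aloud in the scene, so diegetic.
Only (2) is non-diegetic.

2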